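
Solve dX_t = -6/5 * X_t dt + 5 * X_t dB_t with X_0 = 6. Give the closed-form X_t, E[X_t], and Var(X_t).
X_t = 6 * exp((-137/10) t + (5) B_t); E[X_t] = 6*exp(-6*t/5); Var(X_t) = (36*exp(25*t) - 36)*exp(-12*t/5)

For GBM dX = mu X dt + sigma X dB with X_0 = x_0, apply Itô to Y = log X: dY = (mu - sigma^2/2) dt + sigma dB, so Y_t = log(x_0) + (mu - sigma^2/2) t + sigma B_t and hence X_t = x_0 * exp((mu - sigma^2/2) t + sigma B_t).
With mu = -6/5, sigma = 5, x_0 = 6, this gives:
  X_t = 6 * exp((-137/10) * t + (5) * B_t).
Since sigma*B_t ~ Normal(0, sigma^2 t), E[exp(sigma*B_t)] = exp(sigma^2 t / 2); so E[X_t] = x_0 * exp((mu - sigma^2/2) t) * exp(sigma^2 t / 2) = x_0 * exp(mu t) = 6*exp(-6*t/5).
Var(X_t) = E[X_t^2] - (E[X_t])^2 = x_0^2 * exp(2 mu t) * (exp(sigma^2 t) - 1) = (36*exp(25*t) - 36)*exp(-12*t/5).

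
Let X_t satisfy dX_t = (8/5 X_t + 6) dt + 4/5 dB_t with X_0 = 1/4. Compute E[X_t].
E[X_t] = 4*exp(8*t/5) - 15/4

Taking expectations and using E[dB_t] = 0, the mean m(t) = E[X_t] satisfies the ODE m'(t) = a m(t) + b with m(0) = x_0. With a = 8/5, b = 6, x_0 = 1/4, the solution is
  m(t) = x_0 * exp(a t) + (b/a) * (exp(a t) - 1)
       = (1/4) * exp((8/5) t) + (6/(8/5)) * (exp((8/5) t) - 1)
       = 4*exp(8*t/5) - 15/4.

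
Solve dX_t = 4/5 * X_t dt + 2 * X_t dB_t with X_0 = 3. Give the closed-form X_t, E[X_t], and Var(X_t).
X_t = 3 * exp((-6/5) t + (2) B_t); E[X_t] = 3*exp(4*t/5); Var(X_t) = 9*(exp(4*t) - 1)*exp(8*t/5)

For GBM dX = mu X dt + sigma X dB with X_0 = x_0, apply Itô to Y = log X: dY = (mu - sigma^2/2) dt + sigma dB, so Y_t = log(x_0) + (mu - sigma^2/2) t + sigma B_t and hence X_t = x_0 * exp((mu - sigma^2/2) t + sigma B_t).
With mu = 4/5, sigma = 2, x_0 = 3, this gives:
  X_t = 3 * exp((-6/5) * t + (2) * B_t).
Since sigma*B_t ~ Normal(0, sigma^2 t), E[exp(sigma*B_t)] = exp(sigma^2 t / 2); so E[X_t] = x_0 * exp((mu - sigma^2/2) t) * exp(sigma^2 t / 2) = x_0 * exp(mu t) = 3*exp(4*t/5).
Var(X_t) = E[X_t^2] - (E[X_t])^2 = x_0^2 * exp(2 mu t) * (exp(sigma^2 t) - 1) = 9*(exp(4*t) - 1)*exp(8*t/5).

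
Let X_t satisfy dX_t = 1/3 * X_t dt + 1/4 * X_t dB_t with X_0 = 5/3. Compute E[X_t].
E[X_t] = 5*exp(t/3)/3

For GBM dX = mu X dt + sigma X dB with X_0 = x_0, apply Itô to Y = log X: dY = (mu - sigma^2/2) dt + sigma dB, so Y_t = log(x_0) + (mu - sigma^2/2) t + sigma B_t and hence X_t = x_0 * exp((mu - sigma^2/2) t + sigma B_t).
With mu = 1/3, sigma = 1/4, x_0 = 5/3, this gives:
  X_t = 5/3 * exp((29/96) * t + (1/4) * B_t).
Since sigma*B_t ~ Normal(0, sigma^2 t), E[exp(sigma*B_t)] = exp(sigma^2 t / 2); so E[X_t] = x_0 * exp((mu - sigma^2/2) t) * exp(sigma^2 t / 2) = x_0 * exp(mu t) = 5*exp(t/3)/3.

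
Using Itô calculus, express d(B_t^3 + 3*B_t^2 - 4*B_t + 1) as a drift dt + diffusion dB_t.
d(B_t^3 + 3*B_t^2 - 4*B_t + 1) = (3*B_t + 3) dt + (3*B_t^2 + 6*B_t - 4) dB_t

Itô's formula for f(B_t) gives d f(B_t) = f'(B_t) dB_t + (1/2) f''(B_t) dt. Compute derivatives of f(x) = x^3 + 3*x^2 - 4*x + 1:
  f'(x)  = 3*x^2 + 6*x - 4
  f''(x) = 6*x + 6
Substitute x = B_t and multiply the f'' term by 1/2:
  drift     = (1/2) * (6*x + 6) evaluated at B_t = 3*B_t + 3
  diffusion = (3*x^2 + 6*x - 4) evaluated at B_t = 3*B_t^2 + 6*B_t - 4
Therefore d(B_t^3 + 3*B_t^2 - 4*B_t + 1) = (3*B_t + 3) dt + (3*B_t^2 + 6*B_t - 4) dB_t.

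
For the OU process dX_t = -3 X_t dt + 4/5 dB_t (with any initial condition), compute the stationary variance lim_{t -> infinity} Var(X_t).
lim Var(X_t) = 8/75

The OU SDE dX = -theta X dt + sigma dB admits the integrating factor exp(theta t): d(exp(theta t) X_t) = sigma exp(theta t) dB_t. Integrating from 0 to t gives X_t = x_0 * exp(-theta t) + sigma * int_0^t exp(-theta (t-s)) dB_s for any initial x_0. The Itô integral has variance (by the Itô isometry) sigma^2 * int_0^t exp(-2 theta (t - s)) ds = sigma^2 * (1 - exp(-2 theta t)) / (2 theta), independent of x_0.
With theta = 3, sigma = 4/5:
  Var(X_t) = (4/5)^2 * (1 - exp(-2*3 t)) / (2 * 3) = 8/75 - 8*exp(-6*t)/75.
As t -> infinity, exp(-2*3 t) -> 0, so the stationary variance is sigma^2 / (2 theta) = 8/75.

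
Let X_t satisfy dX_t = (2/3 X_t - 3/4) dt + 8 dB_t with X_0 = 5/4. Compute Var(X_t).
Var(X_t) = 48*exp(4*t/3) - 48

The variance V(t) = Var(X_t) satisfies V'(t) = 2 a V(t) + c^2 with V(0) = 0 (drift coefficient is linear in X, diffusion is constant). With a = 2/3, c = 8, the solution is
  V(t) = (c^2 / (2 a)) * (exp(2 a t) - 1)
       = (8^2 / (2*(2/3))) * (exp((4/3) t) - 1)
       = 48*exp(4*t/3) - 48.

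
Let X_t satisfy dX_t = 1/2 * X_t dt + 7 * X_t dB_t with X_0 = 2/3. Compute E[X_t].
E[X_t] = 2*exp(t/2)/3

For GBM dX = mu X dt + sigma X dB with X_0 = x_0, apply Itô to Y = log X: dY = (mu - sigma^2/2) dt + sigma dB, so Y_t = log(x_0) + (mu - sigma^2/2) t + sigma B_t and hence X_t = x_0 * exp((mu - sigma^2/2) t + sigma B_t).
With mu = 1/2, sigma = 7, x_0 = 2/3, this gives:
  X_t = 2/3 * exp((-24) * t + (7) * B_t).
Since sigma*B_t ~ Normal(0, sigma^2 t), E[exp(sigma*B_t)] = exp(sigma^2 t / 2); so E[X_t] = x_0 * exp((mu - sigma^2/2) t) * exp(sigma^2 t / 2) = x_0 * exp(mu t) = 2*exp(t/2)/3.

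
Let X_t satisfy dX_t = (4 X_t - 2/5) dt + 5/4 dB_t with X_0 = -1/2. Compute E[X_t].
E[X_t] = 1/10 - 3*exp(4*t)/5

Taking expectations and using E[dB_t] = 0, the mean m(t) = E[X_t] satisfies the ODE m'(t) = a m(t) + b with m(0) = x_0. With a = 4, b = -2/5, x_0 = -1/2, the solution is
  m(t) = x_0 * exp(a t) + (b/a) * (exp(a t) - 1)
       = (-1/2) * exp(4 t) + ((-2/5)/4) * (exp(4 t) - 1)
       = 1/10 - 3*exp(4*t)/5.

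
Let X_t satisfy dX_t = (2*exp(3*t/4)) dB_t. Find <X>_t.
<X>_t = 8*exp(3*t/2)/3 - 8/3

For an Itô process dX_t = a(t) dt + b(t) dB_t, the quadratic variation is <X>_t = int_0^t b(s)^2 ds (the drift term does not contribute). Here b(s) = 2*exp(3*s/4), so
  b(s)^2 = 4*exp(3*s/2).
Integrating from 0 to t:
  <X>_t = int_0^t (4*exp(3*s/2)) ds = 8*exp(3*t/2)/3 - 8/3.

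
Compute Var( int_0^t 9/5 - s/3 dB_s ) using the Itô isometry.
Var = t*(25*t^2 - 405*t + 2187)/675

The Itô integral of a deterministic integrand f(s) has mean 0 because each increment f(s) * (B_{s+ds} - B_s) has mean 0. By the Itô isometry:
  Var( int_0^t f(s) dB_s ) = E[ (int_0^t f(s) dB_s)^2 ] = int_0^t f(s)^2 ds.
Here f(s) = 9/5 - s/3, so f(s)^2 = (5*s - 27)^2/225. Integrate:
  int_0^t ((5*s - 27)^2/225) ds = t*(25*t^2 - 405*t + 2187)/675.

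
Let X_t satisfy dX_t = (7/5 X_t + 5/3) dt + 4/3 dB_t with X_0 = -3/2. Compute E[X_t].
E[X_t] = -13*exp(7*t/5)/42 - 25/21

Taking expectations and using E[dB_t] = 0, the mean m(t) = E[X_t] satisfies the ODE m'(t) = a m(t) + b with m(0) = x_0. With a = 7/5, b = 5/3, x_0 = -3/2, the solution is
  m(t) = x_0 * exp(a t) + (b/a) * (exp(a t) - 1)
       = (-3/2) * exp((7/5) t) + ((5/3)/(7/5)) * (exp((7/5) t) - 1)
       = -13*exp(7*t/5)/42 - 25/21.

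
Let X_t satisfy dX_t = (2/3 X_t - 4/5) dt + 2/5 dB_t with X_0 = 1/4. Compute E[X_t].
E[X_t] = 6/5 - 19*exp(2*t/3)/20

Taking expectations and using E[dB_t] = 0, the mean m(t) = E[X_t] satisfies the ODE m'(t) = a m(t) + b with m(0) = x_0. With a = 2/3, b = -4/5, x_0 = 1/4, the solution is
  m(t) = x_0 * exp(a t) + (b/a) * (exp(a t) - 1)
       = (1/4) * exp((2/3) t) + ((-4/5)/(2/3)) * (exp((2/3) t) - 1)
       = 6/5 - 19*exp(2*t/3)/20.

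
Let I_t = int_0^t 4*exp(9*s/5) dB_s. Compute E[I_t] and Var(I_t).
E[I_t] = 0; Var(I_t) = 40*exp(18*t/5)/9 - 40/9

The Itô integral of a deterministic integrand f(s) has mean 0 because each increment f(s) * (B_{s+ds} - B_s) has mean 0. By the Itô isometry:
  Var( int_0^t f(s) dB_s ) = E[ (int_0^t f(s) dB_s)^2 ] = int_0^t f(s)^2 ds.
Here f(s) = 4*exp(9*s/5), so f(s)^2 = 16*exp(18*s/5). Integrate:
  int_0^t (16*exp(18*s/5)) ds = 40*exp(18*t/5)/9 - 40/9.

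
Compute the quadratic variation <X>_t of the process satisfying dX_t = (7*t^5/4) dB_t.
<X>_t = 49*t^11/176

For an Itô process dX_t = a(t) dt + b(t) dB_t, the quadratic variation is <X>_t = int_0^t b(s)^2 ds (the drift term does not contribute). Here b(s) = 7*s^5/4, so
  b(s)^2 = 49*s^10/16.
Integrating from 0 to t:
  <X>_t = int_0^t (49*s^10/16) ds = 49*t^11/176.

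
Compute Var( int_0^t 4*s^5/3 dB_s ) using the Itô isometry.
Var = 16*t^11/99

The Itô integral of a deterministic integrand f(s) has mean 0 because each increment f(s) * (B_{s+ds} - B_s) has mean 0. By the Itô isometry:
  Var( int_0^t f(s) dB_s ) = E[ (int_0^t f(s) dB_s)^2 ] = int_0^t f(s)^2 ds.
Here f(s) = 4*s^5/3, so f(s)^2 = 16*s^10/9. Integrate:
  int_0^t (16*s^10/9) ds = 16*t^11/99.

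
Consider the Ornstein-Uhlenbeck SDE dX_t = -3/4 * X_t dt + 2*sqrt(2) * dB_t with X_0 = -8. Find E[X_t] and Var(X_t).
E[X_t] = -8*exp(-3*t/4); Var(X_t) = 16/3 - 16*exp(-3*t/2)/3

The OU SDE dX = -theta X dt + sigma dB admits the integrating factor exp(theta t): d(exp(theta t) X_t) = sigma exp(theta t) dB_t. Integrating from 0 to t:
  X_t = x_0 * exp(-theta t) + sigma * int_0^t exp(-theta (t-s)) dB_s.
The Itô integral has mean 0 and (by the Itô isometry) variance sigma^2 * int_0^t exp(-2 theta (t - s)) ds = sigma^2 * (1 - exp(-2 theta t)) / (2 theta).
With theta = 3/4, sigma = 2*sqrt(2), x_0 = -8:
  E[X_t] = -8 * exp(-3/4 t) = -8*exp(-3*t/4)
  Var(X_t) = (2*sqrt(2))^2 * (1 - exp(-2*3/4 t)) / (2 * 3/4) = 16/3 - 16*exp(-3*t/2)/3.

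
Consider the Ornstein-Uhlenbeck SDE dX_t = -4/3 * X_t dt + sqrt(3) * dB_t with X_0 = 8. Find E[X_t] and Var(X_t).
E[X_t] = 8*exp(-4*t/3); Var(X_t) = 9/8 - 9*exp(-8*t/3)/8

The OU SDE dX = -theta X dt + sigma dB admits the integrating factor exp(theta t): d(exp(theta t) X_t) = sigma exp(theta t) dB_t. Integrating from 0 to t:
  X_t = x_0 * exp(-theta t) + sigma * int_0^t exp(-theta (t-s)) dB_s.
The Itô integral has mean 0 and (by the Itô isometry) variance sigma^2 * int_0^t exp(-2 theta (t - s)) ds = sigma^2 * (1 - exp(-2 theta t)) / (2 theta).
With theta = 4/3, sigma = sqrt(3), x_0 = 8:
  E[X_t] = 8 * exp(-4/3 t) = 8*exp(-4*t/3)
  Var(X_t) = (sqrt(3))^2 * (1 - exp(-2*4/3 t)) / (2 * 4/3) = 9/8 - 9*exp(-8*t/3)/8.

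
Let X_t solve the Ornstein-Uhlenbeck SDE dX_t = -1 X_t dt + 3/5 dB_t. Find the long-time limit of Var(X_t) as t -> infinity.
lim Var(X_t) = 9/50

The OU SDE dX = -theta X dt + sigma dB admits the integrating factor exp(theta t): d(exp(theta t) X_t) = sigma exp(theta t) dB_t. Integrating from 0 to t gives X_t = x_0 * exp(-theta t) + sigma * int_0^t exp(-theta (t-s)) dB_s for any initial x_0. The Itô integral has variance (by the Itô isometry) sigma^2 * int_0^t exp(-2 theta (t - s)) ds = sigma^2 * (1 - exp(-2 theta t)) / (2 theta), independent of x_0.
With theta = 1, sigma = 3/5:
  Var(X_t) = (3/5)^2 * (1 - exp(-2*1 t)) / (2 * 1) = 9/50 - 9*exp(-2*t)/50.
As t -> infinity, exp(-2*1 t) -> 0, so the stationary variance is sigma^2 / (2 theta) = 9/50.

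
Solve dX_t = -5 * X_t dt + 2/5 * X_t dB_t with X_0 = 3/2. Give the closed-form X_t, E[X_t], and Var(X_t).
X_t = 3/2 * exp((-127/25) t + (2/5) B_t); E[X_t] = 3*exp(-5*t)/2; Var(X_t) = (9*exp(4*t/25) - 9)*exp(-10*t)/4

For GBM dX = mu X dt + sigma X dB with X_0 = x_0, apply Itô to Y = log X: dY = (mu - sigma^2/2) dt + sigma dB, so Y_t = log(x_0) + (mu - sigma^2/2) t + sigma B_t and hence X_t = x_0 * exp((mu - sigma^2/2) t + sigma B_t).
With mu = -5, sigma = 2/5, x_0 = 3/2, this gives:
  X_t = 3/2 * exp((-127/25) * t + (2/5) * B_t).
Since sigma*B_t ~ Normal(0, sigma^2 t), E[exp(sigma*B_t)] = exp(sigma^2 t / 2); so E[X_t] = x_0 * exp((mu - sigma^2/2) t) * exp(sigma^2 t / 2) = x_0 * exp(mu t) = 3*exp(-5*t)/2.
Var(X_t) = E[X_t^2] - (E[X_t])^2 = x_0^2 * exp(2 mu t) * (exp(sigma^2 t) - 1) = (9*exp(4*t/25) - 9)*exp(-10*t)/4.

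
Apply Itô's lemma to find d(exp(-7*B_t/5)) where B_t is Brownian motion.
d(exp(-7*B_t/5)) = (49*exp(-7*B_t/5)/50) dt + (-7*exp(-7*B_t/5)/5) dB_t

Itô's formula for f(B_t) gives d f(B_t) = f'(B_t) dB_t + (1/2) f''(B_t) dt. Compute derivatives of f(x) = exp(-7*x/5):
  f'(x)  = -7*exp(-7*x/5)/5
  f''(x) = 49*exp(-7*x/5)/25
Substitute x = B_t and multiply the f'' term by 1/2:
  drift     = (1/2) * (49*exp(-7*x/5)/25) evaluated at B_t = 49*exp(-7*B_t/5)/50
  diffusion = (-7*exp(-7*x/5)/5) evaluated at B_t = -7*exp(-7*B_t/5)/5
Therefore d(exp(-7*B_t/5)) = (49*exp(-7*B_t/5)/50) dt + (-7*exp(-7*B_t/5)/5) dB_t.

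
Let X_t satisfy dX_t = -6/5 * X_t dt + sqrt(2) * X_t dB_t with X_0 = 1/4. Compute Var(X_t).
Var(X_t) = (exp(2*t) - 1)*exp(-12*t/5)/16

For GBM dX = mu X dt + sigma X dB with X_0 = x_0, apply Itô to Y = log X: dY = (mu - sigma^2/2) dt + sigma dB, so Y_t = log(x_0) + (mu - sigma^2/2) t + sigma B_t and hence X_t = x_0 * exp((mu - sigma^2/2) t + sigma B_t).
With mu = -6/5, sigma = sqrt(2), x_0 = 1/4, this gives:
  X_t = 1/4 * exp((-11/5) * t + (sqrt(2)) * B_t).
Since sigma*B_t ~ Normal(0, sigma^2 t), E[exp(sigma*B_t)] = exp(sigma^2 t / 2); so E[X_t] = x_0 * exp((mu - sigma^2/2) t) * exp(sigma^2 t / 2) = x_0 * exp(mu t) = exp(-6*t/5)/4.
Var(X_t) = E[X_t^2] - (E[X_t])^2 = x_0^2 * exp(2 mu t) * (exp(sigma^2 t) - 1) = (exp(2*t) - 1)*exp(-12*t/5)/16.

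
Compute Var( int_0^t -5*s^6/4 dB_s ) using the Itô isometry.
Var = 25*t^13/208

The Itô integral of a deterministic integrand f(s) has mean 0 because each increment f(s) * (B_{s+ds} - B_s) has mean 0. By the Itô isometry:
  Var( int_0^t f(s) dB_s ) = E[ (int_0^t f(s) dB_s)^2 ] = int_0^t f(s)^2 ds.
Here f(s) = -5*s^6/4, so f(s)^2 = 25*s^12/16. Integrate:
  int_0^t (25*s^12/16) ds = 25*t^13/208.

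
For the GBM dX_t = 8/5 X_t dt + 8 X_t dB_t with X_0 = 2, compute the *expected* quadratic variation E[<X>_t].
E[<X>_t] = 80*exp(336*t/5)/21 - 80/21

<X>_t = int_0^t (8 * X_s)^2 ds. Taking expectation inside the integral: E[<X>_t] = 8^2 * int_0^t E[X_s^2] ds. For GBM, E[X_s^2] = x_0^2 * exp((2 mu + sigma^2) s). Integrating:
  E[<X>_t] = 8^2 * 2^2 * (exp((2*(8/5) + 8^2) t) - 1) / (2*(8/5) + 8^2)
           = 8^2 * 2^2 * (exp((336/5) t) - 1) / (336/5) = 80*exp(336*t/5)/21 - 80/21.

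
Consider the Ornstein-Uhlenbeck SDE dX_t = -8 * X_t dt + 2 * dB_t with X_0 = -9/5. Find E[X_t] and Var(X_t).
E[X_t] = -9*exp(-8*t)/5; Var(X_t) = 1/4 - exp(-16*t)/4

The OU SDE dX = -theta X dt + sigma dB admits the integrating factor exp(theta t): d(exp(theta t) X_t) = sigma exp(theta t) dB_t. Integrating from 0 to t:
  X_t = x_0 * exp(-theta t) + sigma * int_0^t exp(-theta (t-s)) dB_s.
The Itô integral has mean 0 and (by the Itô isometry) variance sigma^2 * int_0^t exp(-2 theta (t - s)) ds = sigma^2 * (1 - exp(-2 theta t)) / (2 theta).
With theta = 8, sigma = 2, x_0 = -9/5:
  E[X_t] = -9/5 * exp(-8 t) = -9*exp(-8*t)/5
  Var(X_t) = (2)^2 * (1 - exp(-2*8 t)) / (2 * 8) = 1/4 - exp(-16*t)/4.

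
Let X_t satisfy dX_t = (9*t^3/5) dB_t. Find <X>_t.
<X>_t = 81*t^7/175

For an Itô process dX_t = a(t) dt + b(t) dB_t, the quadratic variation is <X>_t = int_0^t b(s)^2 ds (the drift term does not contribute). Here b(s) = 9*s^3/5, so
  b(s)^2 = 81*s^6/25.
Integrating from 0 to t:
  <X>_t = int_0^t (81*s^6/25) ds = 81*t^7/175.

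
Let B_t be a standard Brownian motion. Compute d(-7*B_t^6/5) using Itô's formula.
d(-7*B_t^6/5) = (-21*B_t^4) dt + (-42*B_t^5/5) dB_t

Itô's formula for f(B_t) gives d f(B_t) = f'(B_t) dB_t + (1/2) f''(B_t) dt. Compute derivatives of f(x) = -7*x^6/5:
  f'(x)  = -42*x^5/5
  f''(x) = -42*x^4
Substitute x = B_t and multiply the f'' term by 1/2:
  drift     = (1/2) * (-42*x^4) evaluated at B_t = -21*B_t^4
  diffusion = (-42*x^5/5) evaluated at B_t = -42*B_t^5/5
Therefore d(-7*B_t^6/5) = (-21*B_t^4) dt + (-42*B_t^5/5) dB_t.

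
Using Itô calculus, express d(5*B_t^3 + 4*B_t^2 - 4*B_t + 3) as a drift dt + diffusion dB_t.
d(5*B_t^3 + 4*B_t^2 - 4*B_t + 3) = (15*B_t + 4) dt + (15*B_t^2 + 8*B_t - 4) dB_t

Itô's formula for f(B_t) gives d f(B_t) = f'(B_t) dB_t + (1/2) f''(B_t) dt. Compute derivatives of f(x) = 5*x^3 + 4*x^2 - 4*x + 3:
  f'(x)  = 15*x^2 + 8*x - 4
  f''(x) = 30*x + 8
Substitute x = B_t and multiply the f'' term by 1/2:
  drift     = (1/2) * (30*x + 8) evaluated at B_t = 15*B_t + 4
  diffusion = (15*x^2 + 8*x - 4) evaluated at B_t = 15*B_t^2 + 8*B_t - 4
Therefore d(5*B_t^3 + 4*B_t^2 - 4*B_t + 3) = (15*B_t + 4) dt + (15*B_t^2 + 8*B_t - 4) dB_t.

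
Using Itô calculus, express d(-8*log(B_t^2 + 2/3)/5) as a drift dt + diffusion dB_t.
d(-8*log(B_t^2 + 2/3)/5) = (24*(3*B_t^2 - 2)/(5*(3*B_t^2 + 2)^2)) dt + (-48*B_t/(15*B_t^2 + 10)) dB_t

Itô's formula for f(B_t) gives d f(B_t) = f'(B_t) dB_t + (1/2) f''(B_t) dt. Compute derivatives of f(x) = -8*log(x^2 + 2/3)/5:
  f'(x)  = -48*x/(15*x^2 + 10)
  f''(x) = 48*(3*x^2 - 2)/(5*(3*x^2 + 2)^2)
Substitute x = B_t and multiply the f'' term by 1/2:
  drift     = (1/2) * (48*(3*x^2 - 2)/(5*(3*x^2 + 2)^2)) evaluated at B_t = 24*(3*B_t^2 - 2)/(5*(3*B_t^2 + 2)^2)
  diffusion = (-48*x/(15*x^2 + 10)) evaluated at B_t = -48*B_t/(15*B_t^2 + 10)
Therefore d(-8*log(B_t^2 + 2/3)/5) = (24*(3*B_t^2 - 2)/(5*(3*B_t^2 + 2)^2)) dt + (-48*B_t/(15*B_t^2 + 10)) dB_t.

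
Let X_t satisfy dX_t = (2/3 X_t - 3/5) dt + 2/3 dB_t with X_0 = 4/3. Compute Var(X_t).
Var(X_t) = exp(4*t/3)/3 - 1/3

The variance V(t) = Var(X_t) satisfies V'(t) = 2 a V(t) + c^2 with V(0) = 0 (drift coefficient is linear in X, diffusion is constant). With a = 2/3, c = 2/3, the solution is
  V(t) = (c^2 / (2 a)) * (exp(2 a t) - 1)
       = ((2/3)^2 / (2*(2/3))) * (exp((4/3) t) - 1)
       = exp(4*t/3)/3 - 1/3.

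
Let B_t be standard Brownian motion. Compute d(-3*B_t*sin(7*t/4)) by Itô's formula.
d(-3*B_t*sin(7*t/4)) = (-21*B_t*cos(7*t/4)/4) dt + (-3*sin(7*t/4)) dB_t

Itô's formula for f(t, x): d f(t, B_t) = (f_t + (1/2) f_xx) dt + f_x dB_t. Compute partials of f(t, x) = -3*x*sin(7*t/4):
  f_t(t,x)  = -21*x*cos(7*t/4)/4
  f_x(t,x)  = -3*sin(7*t/4)
  f_xx(t,x) = 0
Assemble drift = f_t + (1/2) f_xx = -21*x*cos(7*t/4)/4 and diffusion = f_x = -3*sin(7*t/4). Substituting x = B_t:
  d(-3*B_t*sin(7*t/4)) = (-21*B_t*cos(7*t/4)/4) dt + (-3*sin(7*t/4)) dB_t.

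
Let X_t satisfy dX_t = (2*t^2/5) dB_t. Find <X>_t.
<X>_t = 4*t^5/125

For an Itô process dX_t = a(t) dt + b(t) dB_t, the quadratic variation is <X>_t = int_0^t b(s)^2 ds (the drift term does not contribute). Here b(s) = 2*s^2/5, so
  b(s)^2 = 4*s^4/25.
Integrating from 0 to t:
  <X>_t = int_0^t (4*s^4/25) ds = 4*t^5/125.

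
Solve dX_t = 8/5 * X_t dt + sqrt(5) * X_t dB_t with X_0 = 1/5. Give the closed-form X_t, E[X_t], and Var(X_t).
X_t = 1/5 * exp((-9/10) t + (sqrt(5)) B_t); E[X_t] = exp(8*t/5)/5; Var(X_t) = (exp(5*t) - 1)*exp(16*t/5)/25

For GBM dX = mu X dt + sigma X dB with X_0 = x_0, apply Itô to Y = log X: dY = (mu - sigma^2/2) dt + sigma dB, so Y_t = log(x_0) + (mu - sigma^2/2) t + sigma B_t and hence X_t = x_0 * exp((mu - sigma^2/2) t + sigma B_t).
With mu = 8/5, sigma = sqrt(5), x_0 = 1/5, this gives:
  X_t = 1/5 * exp((-9/10) * t + (sqrt(5)) * B_t).
Since sigma*B_t ~ Normal(0, sigma^2 t), E[exp(sigma*B_t)] = exp(sigma^2 t / 2); so E[X_t] = x_0 * exp((mu - sigma^2/2) t) * exp(sigma^2 t / 2) = x_0 * exp(mu t) = exp(8*t/5)/5.
Var(X_t) = E[X_t^2] - (E[X_t])^2 = x_0^2 * exp(2 mu t) * (exp(sigma^2 t) - 1) = (exp(5*t) - 1)*exp(16*t/5)/25.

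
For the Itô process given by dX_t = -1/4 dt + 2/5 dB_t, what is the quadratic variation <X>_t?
<X>_t = 4*t/25

For an Itô process dX_t = a(t) dt + b(t) dB_t, the quadratic variation is <X>_t = int_0^t b(s)^2 ds (the drift term does not contribute). Here b(s) = 2/5, so
  b(s)^2 = 4/25.
Integrating from 0 to t:
  <X>_t = int_0^t (4/25) ds = 4*t/25.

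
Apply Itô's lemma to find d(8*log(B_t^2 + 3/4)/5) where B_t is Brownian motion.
d(8*log(B_t^2 + 3/4)/5) = (32*(3 - 4*B_t^2)/(5*(4*B_t^2 + 3)^2)) dt + (64*B_t/(5*(4*B_t^2 + 3))) dB_t

Itô's formula for f(B_t) gives d f(B_t) = f'(B_t) dB_t + (1/2) f''(B_t) dt. Compute derivatives of f(x) = 8*log(x^2 + 3/4)/5:
  f'(x)  = 64*x/(5*(4*x^2 + 3))
  f''(x) = 64*(3 - 4*x^2)/(5*(4*x^2 + 3)^2)
Substitute x = B_t and multiply the f'' term by 1/2:
  drift     = (1/2) * (64*(3 - 4*x^2)/(5*(4*x^2 + 3)^2)) evaluated at B_t = 32*(3 - 4*B_t^2)/(5*(4*B_t^2 + 3)^2)
  diffusion = (64*x/(5*(4*x^2 + 3))) evaluated at B_t = 64*B_t/(5*(4*B_t^2 + 3))
Therefore d(8*log(B_t^2 + 3/4)/5) = (32*(3 - 4*B_t^2)/(5*(4*B_t^2 + 3)^2)) dt + (64*B_t/(5*(4*B_t^2 + 3))) dB_t.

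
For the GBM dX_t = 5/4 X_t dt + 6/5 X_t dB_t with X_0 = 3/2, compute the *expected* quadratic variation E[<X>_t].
E[<X>_t] = 162*exp(197*t/50)/197 - 162/197

<X>_t = int_0^t ((6/5) * X_s)^2 ds. Taking expectation inside the integral: E[<X>_t] = (6/5)^2 * int_0^t E[X_s^2] ds. For GBM, E[X_s^2] = x_0^2 * exp((2 mu + sigma^2) s). Integrating:
  E[<X>_t] = (6/5)^2 * (3/2)^2 * (exp((2*(5/4) + (6/5)^2) t) - 1) / (2*(5/4) + (6/5)^2)
           = (6/5)^2 * (3/2)^2 * (exp((197/50) t) - 1) / (197/50) = 162*exp(197*t/50)/197 - 162/197.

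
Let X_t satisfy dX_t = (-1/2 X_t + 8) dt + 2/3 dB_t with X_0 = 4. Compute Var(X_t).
Var(X_t) = 4/9 - 4*exp(-t)/9

The variance V(t) = Var(X_t) satisfies V'(t) = 2 a V(t) + c^2 with V(0) = 0 (drift coefficient is linear in X, diffusion is constant). With a = -1/2, c = 2/3, the solution is
  V(t) = (c^2 / (2 a)) * (exp(2 a t) - 1)
       = ((2/3)^2 / (2*(-1/2))) * (exp((-1) t) - 1)
       = 4/9 - 4*exp(-t)/9.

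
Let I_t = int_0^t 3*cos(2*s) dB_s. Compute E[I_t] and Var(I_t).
E[I_t] = 0; Var(I_t) = 9*t/2 + 9*sin(4*t)/8

The Itô integral of a deterministic integrand f(s) has mean 0 because each increment f(s) * (B_{s+ds} - B_s) has mean 0. By the Itô isometry:
  Var( int_0^t f(s) dB_s ) = E[ (int_0^t f(s) dB_s)^2 ] = int_0^t f(s)^2 ds.
Here f(s) = 3*cos(2*s), so f(s)^2 = 9*cos(2*s)^2. Integrate:
  int_0^t (9*cos(2*s)^2) ds = 9*t/2 + 9*sin(4*t)/8.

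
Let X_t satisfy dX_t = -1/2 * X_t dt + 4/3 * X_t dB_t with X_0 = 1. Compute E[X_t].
E[X_t] = exp(-t/2)

For GBM dX = mu X dt + sigma X dB with X_0 = x_0, apply Itô to Y = log X: dY = (mu - sigma^2/2) dt + sigma dB, so Y_t = log(x_0) + (mu - sigma^2/2) t + sigma B_t and hence X_t = x_0 * exp((mu - sigma^2/2) t + sigma B_t).
With mu = -1/2, sigma = 4/3, x_0 = 1, this gives:
  X_t = 1 * exp((-25/18) * t + (4/3) * B_t).
Since sigma*B_t ~ Normal(0, sigma^2 t), E[exp(sigma*B_t)] = exp(sigma^2 t / 2); so E[X_t] = x_0 * exp((mu - sigma^2/2) t) * exp(sigma^2 t / 2) = x_0 * exp(mu t) = exp(-t/2).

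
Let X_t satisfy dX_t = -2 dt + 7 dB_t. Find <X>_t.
<X>_t = 49*t

For an Itô process dX_t = a(t) dt + b(t) dB_t, the quadratic variation is <X>_t = int_0^t b(s)^2 ds (the drift term does not contribute). Here b(s) = 7, so
  b(s)^2 = 49.
Integrating from 0 to t:
  <X>_t = int_0^t (49) ds = 49*t.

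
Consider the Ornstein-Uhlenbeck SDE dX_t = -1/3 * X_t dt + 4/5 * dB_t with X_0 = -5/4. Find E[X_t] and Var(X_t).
E[X_t] = -5*exp(-t/3)/4; Var(X_t) = 24/25 - 24*exp(-2*t/3)/25

The OU SDE dX = -theta X dt + sigma dB admits the integrating factor exp(theta t): d(exp(theta t) X_t) = sigma exp(theta t) dB_t. Integrating from 0 to t:
  X_t = x_0 * exp(-theta t) + sigma * int_0^t exp(-theta (t-s)) dB_s.
The Itô integral has mean 0 and (by the Itô isometry) variance sigma^2 * int_0^t exp(-2 theta (t - s)) ds = sigma^2 * (1 - exp(-2 theta t)) / (2 theta).
With theta = 1/3, sigma = 4/5, x_0 = -5/4:
  E[X_t] = -5/4 * exp(-1/3 t) = -5*exp(-t/3)/4
  Var(X_t) = (4/5)^2 * (1 - exp(-2*1/3 t)) / (2 * 1/3) = 24/25 - 24*exp(-2*t/3)/25.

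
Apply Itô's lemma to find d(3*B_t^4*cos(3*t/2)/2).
d(3*B_t^4*cos(3*t/2)/2) = (9*B_t^2*(-B_t^2*sin(3*t/2) + 4*cos(3*t/2))/4) dt + (6*B_t^3*cos(3*t/2)) dB_t

Itô's formula for f(t, x): d f(t, B_t) = (f_t + (1/2) f_xx) dt + f_x dB_t. Compute partials of f(t, x) = 3*x^4*cos(3*t/2)/2:
  f_t(t,x)  = -9*x^4*sin(3*t/2)/4
  f_x(t,x)  = 6*x^3*cos(3*t/2)
  f_xx(t,x) = 18*x^2*cos(3*t/2)
Assemble drift = f_t + (1/2) f_xx = 9*x^2*(-x^2*sin(3*t/2) + 4*cos(3*t/2))/4 and diffusion = f_x = 6*x^3*cos(3*t/2). Substituting x = B_t:
  d(3*B_t^4*cos(3*t/2)/2) = (9*B_t^2*(-B_t^2*sin(3*t/2) + 4*cos(3*t/2))/4) dt + (6*B_t^3*cos(3*t/2)) dB_t.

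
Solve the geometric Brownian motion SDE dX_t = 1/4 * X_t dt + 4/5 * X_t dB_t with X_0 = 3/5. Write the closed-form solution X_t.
X_t = 3/5 * exp((-7/100) * t + (4/5) * B_t)

For GBM dX = mu X dt + sigma X dB with X_0 = x_0, apply Itô to Y = log X: dY = (mu - sigma^2/2) dt + sigma dB, so Y_t = log(x_0) + (mu - sigma^2/2) t + sigma B_t and hence X_t = x_0 * exp((mu - sigma^2/2) t + sigma B_t).
With mu = 1/4, sigma = 4/5, x_0 = 3/5, this gives:
  X_t = 3/5 * exp((-7/100) * t + (4/5) * B_t).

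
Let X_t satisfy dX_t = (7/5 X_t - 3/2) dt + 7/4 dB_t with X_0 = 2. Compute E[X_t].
E[X_t] = 13*exp(7*t/5)/14 + 15/14

Taking expectations and using E[dB_t] = 0, the mean m(t) = E[X_t] satisfies the ODE m'(t) = a m(t) + b with m(0) = x_0. With a = 7/5, b = -3/2, x_0 = 2, the solution is
  m(t) = x_0 * exp(a t) + (b/a) * (exp(a t) - 1)
       = 2 * exp((7/5) t) + ((-3/2)/(7/5)) * (exp((7/5) t) - 1)
       = 13*exp(7*t/5)/14 + 15/14.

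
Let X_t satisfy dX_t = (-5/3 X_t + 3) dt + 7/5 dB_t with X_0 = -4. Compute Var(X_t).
Var(X_t) = 147/250 - 147*exp(-10*t/3)/250

The variance V(t) = Var(X_t) satisfies V'(t) = 2 a V(t) + c^2 with V(0) = 0 (drift coefficient is linear in X, diffusion is constant). With a = -5/3, c = 7/5, the solution is
  V(t) = (c^2 / (2 a)) * (exp(2 a t) - 1)
       = ((7/5)^2 / (2*(-5/3))) * (exp((-10/3) t) - 1)
       = 147/250 - 147*exp(-10*t/3)/250.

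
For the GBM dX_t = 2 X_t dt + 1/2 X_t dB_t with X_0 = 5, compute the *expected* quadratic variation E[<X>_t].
E[<X>_t] = 25*exp(17*t/4)/17 - 25/17

<X>_t = int_0^t ((1/2) * X_s)^2 ds. Taking expectation inside the integral: E[<X>_t] = (1/2)^2 * int_0^t E[X_s^2] ds. For GBM, E[X_s^2] = x_0^2 * exp((2 mu + sigma^2) s). Integrating:
  E[<X>_t] = (1/2)^2 * 5^2 * (exp((2*2 + (1/2)^2) t) - 1) / (2*2 + (1/2)^2)
           = (1/2)^2 * 5^2 * (exp((17/4) t) - 1) / (17/4) = 25*exp(17*t/4)/17 - 25/17.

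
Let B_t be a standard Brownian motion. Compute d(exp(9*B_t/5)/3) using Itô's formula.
d(exp(9*B_t/5)/3) = (27*exp(9*B_t/5)/50) dt + (3*exp(9*B_t/5)/5) dB_t

Itô's formula for f(B_t) gives d f(B_t) = f'(B_t) dB_t + (1/2) f''(B_t) dt. Compute derivatives of f(x) = exp(9*x/5)/3:
  f'(x)  = 3*exp(9*x/5)/5
  f''(x) = 27*exp(9*x/5)/25
Substitute x = B_t and multiply the f'' term by 1/2:
  drift     = (1/2) * (27*exp(9*x/5)/25) evaluated at B_t = 27*exp(9*B_t/5)/50
  diffusion = (3*exp(9*x/5)/5) evaluated at B_t = 3*exp(9*B_t/5)/5
Therefore d(exp(9*B_t/5)/3) = (27*exp(9*B_t/5)/50) dt + (3*exp(9*B_t/5)/5) dB_t.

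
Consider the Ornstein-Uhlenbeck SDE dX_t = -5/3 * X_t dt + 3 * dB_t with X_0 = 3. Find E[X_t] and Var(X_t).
E[X_t] = 3*exp(-5*t/3); Var(X_t) = 27/10 - 27*exp(-10*t/3)/10

The OU SDE dX = -theta X dt + sigma dB admits the integrating factor exp(theta t): d(exp(theta t) X_t) = sigma exp(theta t) dB_t. Integrating from 0 to t:
  X_t = x_0 * exp(-theta t) + sigma * int_0^t exp(-theta (t-s)) dB_s.
The Itô integral has mean 0 and (by the Itô isometry) variance sigma^2 * int_0^t exp(-2 theta (t - s)) ds = sigma^2 * (1 - exp(-2 theta t)) / (2 theta).
With theta = 5/3, sigma = 3, x_0 = 3:
  E[X_t] = 3 * exp(-5/3 t) = 3*exp(-5*t/3)
  Var(X_t) = (3)^2 * (1 - exp(-2*5/3 t)) / (2 * 5/3) = 27/10 - 27*exp(-10*t/3)/10.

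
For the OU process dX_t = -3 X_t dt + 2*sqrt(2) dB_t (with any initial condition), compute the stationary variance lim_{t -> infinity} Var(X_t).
lim Var(X_t) = 4/3

The OU SDE dX = -theta X dt + sigma dB admits the integrating factor exp(theta t): d(exp(theta t) X_t) = sigma exp(theta t) dB_t. Integrating from 0 to t gives X_t = x_0 * exp(-theta t) + sigma * int_0^t exp(-theta (t-s)) dB_s for any initial x_0. The Itô integral has variance (by the Itô isometry) sigma^2 * int_0^t exp(-2 theta (t - s)) ds = sigma^2 * (1 - exp(-2 theta t)) / (2 theta), independent of x_0.
With theta = 3, sigma = 2*sqrt(2):
  Var(X_t) = (2*sqrt(2))^2 * (1 - exp(-2*3 t)) / (2 * 3) = 4/3 - 4*exp(-6*t)/3.
As t -> infinity, exp(-2*3 t) -> 0, so the stationary variance is sigma^2 / (2 theta) = 4/3.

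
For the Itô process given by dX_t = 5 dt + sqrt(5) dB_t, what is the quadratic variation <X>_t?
<X>_t = 5*t

For an Itô process dX_t = a(t) dt + b(t) dB_t, the quadratic variation is <X>_t = int_0^t b(s)^2 ds (the drift term does not contribute). Here b(s) = sqrt(5), so
  b(s)^2 = 5.
Integrating from 0 to t:
  <X>_t = int_0^t (5) ds = 5*t.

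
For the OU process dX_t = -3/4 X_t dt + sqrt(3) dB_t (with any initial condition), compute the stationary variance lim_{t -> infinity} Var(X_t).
lim Var(X_t) = 2

The OU SDE dX = -theta X dt + sigma dB admits the integrating factor exp(theta t): d(exp(theta t) X_t) = sigma exp(theta t) dB_t. Integrating from 0 to t gives X_t = x_0 * exp(-theta t) + sigma * int_0^t exp(-theta (t-s)) dB_s for any initial x_0. The Itô integral has variance (by the Itô isometry) sigma^2 * int_0^t exp(-2 theta (t - s)) ds = sigma^2 * (1 - exp(-2 theta t)) / (2 theta), independent of x_0.
With theta = 3/4, sigma = sqrt(3):
  Var(X_t) = (sqrt(3))^2 * (1 - exp(-2*3/4 t)) / (2 * 3/4) = 2 - 2*exp(-3*t/2).
As t -> infinity, exp(-2*3/4 t) -> 0, so the stationary variance is sigma^2 / (2 theta) = 2.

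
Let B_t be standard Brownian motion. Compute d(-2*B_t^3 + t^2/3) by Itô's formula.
d(-2*B_t^3 + t^2/3) = (-6*B_t + 2*t/3) dt + (-6*B_t^2) dB_t

Itô's formula for f(t, x): d f(t, B_t) = (f_t + (1/2) f_xx) dt + f_x dB_t. Compute partials of f(t, x) = t^2/3 - 2*x^3:
  f_t(t,x)  = 2*t/3
  f_x(t,x)  = -6*x^2
  f_xx(t,x) = -12*x
Assemble drift = f_t + (1/2) f_xx = 2*t/3 - 6*x and diffusion = f_x = -6*x^2. Substituting x = B_t:
  d(-2*B_t^3 + t^2/3) = (-6*B_t + 2*t/3) dt + (-6*B_t^2) dB_t.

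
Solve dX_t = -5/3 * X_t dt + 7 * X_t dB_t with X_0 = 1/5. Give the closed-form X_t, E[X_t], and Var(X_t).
X_t = 1/5 * exp((-157/6) t + (7) B_t); E[X_t] = exp(-5*t/3)/5; Var(X_t) = (exp(49*t) - 1)*exp(-10*t/3)/25

For GBM dX = mu X dt + sigma X dB with X_0 = x_0, apply Itô to Y = log X: dY = (mu - sigma^2/2) dt + sigma dB, so Y_t = log(x_0) + (mu - sigma^2/2) t + sigma B_t and hence X_t = x_0 * exp((mu - sigma^2/2) t + sigma B_t).
With mu = -5/3, sigma = 7, x_0 = 1/5, this gives:
  X_t = 1/5 * exp((-157/6) * t + (7) * B_t).
Since sigma*B_t ~ Normal(0, sigma^2 t), E[exp(sigma*B_t)] = exp(sigma^2 t / 2); so E[X_t] = x_0 * exp((mu - sigma^2/2) t) * exp(sigma^2 t / 2) = x_0 * exp(mu t) = exp(-5*t/3)/5.
Var(X_t) = E[X_t^2] - (E[X_t])^2 = x_0^2 * exp(2 mu t) * (exp(sigma^2 t) - 1) = (exp(49*t) - 1)*exp(-10*t/3)/25.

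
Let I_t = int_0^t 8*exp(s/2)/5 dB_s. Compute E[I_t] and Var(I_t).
E[I_t] = 0; Var(I_t) = 64*exp(t)/25 - 64/25

The Itô integral of a deterministic integrand f(s) has mean 0 because each increment f(s) * (B_{s+ds} - B_s) has mean 0. By the Itô isometry:
  Var( int_0^t f(s) dB_s ) = E[ (int_0^t f(s) dB_s)^2 ] = int_0^t f(s)^2 ds.
Here f(s) = 8*exp(s/2)/5, so f(s)^2 = 64*exp(s)/25. Integrate:
  int_0^t (64*exp(s)/25) ds = 64*exp(t)/25 - 64/25.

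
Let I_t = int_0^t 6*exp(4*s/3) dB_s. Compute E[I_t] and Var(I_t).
E[I_t] = 0; Var(I_t) = 27*exp(8*t/3)/2 - 27/2

The Itô integral of a deterministic integrand f(s) has mean 0 because each increment f(s) * (B_{s+ds} - B_s) has mean 0. By the Itô isometry:
  Var( int_0^t f(s) dB_s ) = E[ (int_0^t f(s) dB_s)^2 ] = int_0^t f(s)^2 ds.
Here f(s) = 6*exp(4*s/3), so f(s)^2 = 36*exp(8*s/3). Integrate:
  int_0^t (36*exp(8*s/3)) ds = 27*exp(8*t/3)/2 - 27/2.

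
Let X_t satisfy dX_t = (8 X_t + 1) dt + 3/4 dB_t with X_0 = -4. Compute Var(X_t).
Var(X_t) = 9*exp(16*t)/256 - 9/256

The variance V(t) = Var(X_t) satisfies V'(t) = 2 a V(t) + c^2 with V(0) = 0 (drift coefficient is linear in X, diffusion is constant). With a = 8, c = 3/4, the solution is
  V(t) = (c^2 / (2 a)) * (exp(2 a t) - 1)
       = ((3/4)^2 / (2*8)) * (exp(16 t) - 1)
       = 9*exp(16*t)/256 - 9/256.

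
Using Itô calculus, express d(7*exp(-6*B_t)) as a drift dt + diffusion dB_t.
d(7*exp(-6*B_t)) = (126*exp(-6*B_t)) dt + (-42*exp(-6*B_t)) dB_t

Itô's formula for f(B_t) gives d f(B_t) = f'(B_t) dB_t + (1/2) f''(B_t) dt. Compute derivatives of f(x) = 7*exp(-6*x):
  f'(x)  = -42*exp(-6*x)
  f''(x) = 252*exp(-6*x)
Substitute x = B_t and multiply the f'' term by 1/2:
  drift     = (1/2) * (252*exp(-6*x)) evaluated at B_t = 126*exp(-6*B_t)
  diffusion = (-42*exp(-6*x)) evaluated at B_t = -42*exp(-6*B_t)
Therefore d(7*exp(-6*B_t)) = (126*exp(-6*B_t)) dt + (-42*exp(-6*B_t)) dB_t.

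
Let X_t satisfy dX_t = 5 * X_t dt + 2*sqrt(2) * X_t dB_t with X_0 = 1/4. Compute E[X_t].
E[X_t] = exp(5*t)/4

For GBM dX = mu X dt + sigma X dB with X_0 = x_0, apply Itô to Y = log X: dY = (mu - sigma^2/2) dt + sigma dB, so Y_t = log(x_0) + (mu - sigma^2/2) t + sigma B_t and hence X_t = x_0 * exp((mu - sigma^2/2) t + sigma B_t).
With mu = 5, sigma = 2*sqrt(2), x_0 = 1/4, this gives:
  X_t = 1/4 * exp((1) * t + (2*sqrt(2)) * B_t).
Since sigma*B_t ~ Normal(0, sigma^2 t), E[exp(sigma*B_t)] = exp(sigma^2 t / 2); so E[X_t] = x_0 * exp((mu - sigma^2/2) t) * exp(sigma^2 t / 2) = x_0 * exp(mu t) = exp(5*t)/4.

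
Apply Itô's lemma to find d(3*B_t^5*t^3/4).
d(3*B_t^5*t^3/4) = (3*B_t^3*t^2*(3*B_t^2 + 10*t)/4) dt + (15*B_t^4*t^3/4) dB_t

Itô's formula for f(t, x): d f(t, B_t) = (f_t + (1/2) f_xx) dt + f_x dB_t. Compute partials of f(t, x) = 3*t^3*x^5/4:
  f_t(t,x)  = 9*t^2*x^5/4
  f_x(t,x)  = 15*t^3*x^4/4
  f_xx(t,x) = 15*t^3*x^3
Assemble drift = f_t + (1/2) f_xx = 3*t^2*x^3*(10*t + 3*x^2)/4 and diffusion = f_x = 15*t^3*x^4/4. Substituting x = B_t:
  d(3*B_t^5*t^3/4) = (3*B_t^3*t^2*(3*B_t^2 + 10*t)/4) dt + (15*B_t^4*t^3/4) dB_t.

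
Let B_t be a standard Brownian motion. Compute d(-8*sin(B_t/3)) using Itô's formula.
d(-8*sin(B_t/3)) = (4*sin(B_t/3)/9) dt + (-8*cos(B_t/3)/3) dB_t

Itô's formula for f(B_t) gives d f(B_t) = f'(B_t) dB_t + (1/2) f''(B_t) dt. Compute derivatives of f(x) = -8*sin(x/3):
  f'(x)  = -8*cos(x/3)/3
  f''(x) = 8*sin(x/3)/9
Substitute x = B_t and multiply the f'' term by 1/2:
  drift     = (1/2) * (8*sin(x/3)/9) evaluated at B_t = 4*sin(B_t/3)/9
  diffusion = (-8*cos(x/3)/3) evaluated at B_t = -8*cos(B_t/3)/3
Therefore d(-8*sin(B_t/3)) = (4*sin(B_t/3)/9) dt + (-8*cos(B_t/3)/3) dB_t.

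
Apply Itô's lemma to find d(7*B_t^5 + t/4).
d(7*B_t^5 + t/4) = (70*B_t^3 + 1/4) dt + (35*B_t^4) dB_t

Itô's formula for f(t, x): d f(t, B_t) = (f_t + (1/2) f_xx) dt + f_x dB_t. Compute partials of f(t, x) = t/4 + 7*x^5:
  f_t(t,x)  = 1/4
  f_x(t,x)  = 35*x^4
  f_xx(t,x) = 140*x^3
Assemble drift = f_t + (1/2) f_xx = 70*x^3 + 1/4 and diffusion = f_x = 35*x^4. Substituting x = B_t:
  d(7*B_t^5 + t/4) = (70*B_t^3 + 1/4) dt + (35*B_t^4) dB_t.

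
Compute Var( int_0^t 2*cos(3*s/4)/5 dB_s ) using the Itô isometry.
Var = 2*t/25 + 4*sin(3*t/2)/75

The Itô integral of a deterministic integrand f(s) has mean 0 because each increment f(s) * (B_{s+ds} - B_s) has mean 0. By the Itô isometry:
  Var( int_0^t f(s) dB_s ) = E[ (int_0^t f(s) dB_s)^2 ] = int_0^t f(s)^2 ds.
Here f(s) = 2*cos(3*s/4)/5, so f(s)^2 = 4*cos(3*s/4)^2/25. Integrate:
  int_0^t (4*cos(3*s/4)^2/25) ds = 2*t/25 + 4*sin(3*t/2)/75.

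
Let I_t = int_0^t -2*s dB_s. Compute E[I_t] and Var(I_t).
E[I_t] = 0; Var(I_t) = 4*t^3/3

The Itô integral of a deterministic integrand f(s) has mean 0 because each increment f(s) * (B_{s+ds} - B_s) has mean 0. By the Itô isometry:
  Var( int_0^t f(s) dB_s ) = E[ (int_0^t f(s) dB_s)^2 ] = int_0^t f(s)^2 ds.
Here f(s) = -2*s, so f(s)^2 = 4*s^2. Integrate:
  int_0^t (4*s^2) ds = 4*t^3/3.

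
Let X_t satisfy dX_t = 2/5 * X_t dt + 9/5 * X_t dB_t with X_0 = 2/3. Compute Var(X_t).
Var(X_t) = 4*(exp(81*t/25) - 1)*exp(4*t/5)/9

For GBM dX = mu X dt + sigma X dB with X_0 = x_0, apply Itô to Y = log X: dY = (mu - sigma^2/2) dt + sigma dB, so Y_t = log(x_0) + (mu - sigma^2/2) t + sigma B_t and hence X_t = x_0 * exp((mu - sigma^2/2) t + sigma B_t).
With mu = 2/5, sigma = 9/5, x_0 = 2/3, this gives:
  X_t = 2/3 * exp((-61/50) * t + (9/5) * B_t).
Since sigma*B_t ~ Normal(0, sigma^2 t), E[exp(sigma*B_t)] = exp(sigma^2 t / 2); so E[X_t] = x_0 * exp((mu - sigma^2/2) t) * exp(sigma^2 t / 2) = x_0 * exp(mu t) = 2*exp(2*t/5)/3.
Var(X_t) = E[X_t^2] - (E[X_t])^2 = x_0^2 * exp(2 mu t) * (exp(sigma^2 t) - 1) = 4*(exp(81*t/25) - 1)*exp(4*t/5)/9.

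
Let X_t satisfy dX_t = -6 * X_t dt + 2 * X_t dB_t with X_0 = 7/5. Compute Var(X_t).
Var(X_t) = (49*exp(4*t) - 49)*exp(-12*t)/25

For GBM dX = mu X dt + sigma X dB with X_0 = x_0, apply Itô to Y = log X: dY = (mu - sigma^2/2) dt + sigma dB, so Y_t = log(x_0) + (mu - sigma^2/2) t + sigma B_t and hence X_t = x_0 * exp((mu - sigma^2/2) t + sigma B_t).
With mu = -6, sigma = 2, x_0 = 7/5, this gives:
  X_t = 7/5 * exp((-8) * t + (2) * B_t).
Since sigma*B_t ~ Normal(0, sigma^2 t), E[exp(sigma*B_t)] = exp(sigma^2 t / 2); so E[X_t] = x_0 * exp((mu - sigma^2/2) t) * exp(sigma^2 t / 2) = x_0 * exp(mu t) = 7*exp(-6*t)/5.
Var(X_t) = E[X_t^2] - (E[X_t])^2 = x_0^2 * exp(2 mu t) * (exp(sigma^2 t) - 1) = (49*exp(4*t) - 49)*exp(-12*t)/25.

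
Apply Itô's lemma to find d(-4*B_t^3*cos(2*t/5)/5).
d(-4*B_t^3*cos(2*t/5)/5) = (4*B_t*(2*B_t^2*sin(2*t/5) - 15*cos(2*t/5))/25) dt + (-12*B_t^2*cos(2*t/5)/5) dB_t

Itô's formula for f(t, x): d f(t, B_t) = (f_t + (1/2) f_xx) dt + f_x dB_t. Compute partials of f(t, x) = -4*x^3*cos(2*t/5)/5:
  f_t(t,x)  = 8*x^3*sin(2*t/5)/25
  f_x(t,x)  = -12*x^2*cos(2*t/5)/5
  f_xx(t,x) = -24*x*cos(2*t/5)/5
Assemble drift = f_t + (1/2) f_xx = 4*x*(2*x^2*sin(2*t/5) - 15*cos(2*t/5))/25 and diffusion = f_x = -12*x^2*cos(2*t/5)/5. Substituting x = B_t:
  d(-4*B_t^3*cos(2*t/5)/5) = (4*B_t*(2*B_t^2*sin(2*t/5) - 15*cos(2*t/5))/25) dt + (-12*B_t^2*cos(2*t/5)/5) dB_t.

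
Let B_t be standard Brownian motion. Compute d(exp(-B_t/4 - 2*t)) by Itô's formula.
d(exp(-B_t/4 - 2*t)) = (-63*exp(-B_t/4 - 2*t)/32) dt + (-exp(-B_t/4 - 2*t)/4) dB_t

Itô's formula for f(t, x): d f(t, B_t) = (f_t + (1/2) f_xx) dt + f_x dB_t. Compute partials of f(t, x) = exp(-2*t - x/4):
  f_t(t,x)  = -2*exp(-2*t - x/4)
  f_x(t,x)  = -exp(-2*t - x/4)/4
  f_xx(t,x) = exp(-2*t - x/4)/16
Assemble drift = f_t + (1/2) f_xx = -63*exp(-2*t - x/4)/32 and diffusion = f_x = -exp(-2*t - x/4)/4. Substituting x = B_t:
  d(exp(-B_t/4 - 2*t)) = (-63*exp(-B_t/4 - 2*t)/32) dt + (-exp(-B_t/4 - 2*t)/4) dB_t.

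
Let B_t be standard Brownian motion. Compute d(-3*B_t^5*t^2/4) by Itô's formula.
d(-3*B_t^5*t^2/4) = (3*B_t^3*t*(-B_t^2 - 5*t)/2) dt + (-15*B_t^4*t^2/4) dB_t

Itô's formula for f(t, x): d f(t, B_t) = (f_t + (1/2) f_xx) dt + f_x dB_t. Compute partials of f(t, x) = -3*t^2*x^5/4:
  f_t(t,x)  = -3*t*x^5/2
  f_x(t,x)  = -15*t^2*x^4/4
  f_xx(t,x) = -15*t^2*x^3
Assemble drift = f_t + (1/2) f_xx = 3*t*x^3*(-5*t - x^2)/2 and diffusion = f_x = -15*t^2*x^4/4. Substituting x = B_t:
  d(-3*B_t^5*t^2/4) = (3*B_t^3*t*(-B_t^2 - 5*t)/2) dt + (-15*B_t^4*t^2/4) dB_t.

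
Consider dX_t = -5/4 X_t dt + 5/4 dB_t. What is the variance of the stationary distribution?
lim Var(X_t) = 5/8

The OU SDE dX = -theta X dt + sigma dB admits the integrating factor exp(theta t): d(exp(theta t) X_t) = sigma exp(theta t) dB_t. Integrating from 0 to t gives X_t = x_0 * exp(-theta t) + sigma * int_0^t exp(-theta (t-s)) dB_s for any initial x_0. The Itô integral has variance (by the Itô isometry) sigma^2 * int_0^t exp(-2 theta (t - s)) ds = sigma^2 * (1 - exp(-2 theta t)) / (2 theta), independent of x_0.
With theta = 5/4, sigma = 5/4:
  Var(X_t) = (5/4)^2 * (1 - exp(-2*5/4 t)) / (2 * 5/4) = 5/8 - 5*exp(-5*t/2)/8.
As t -> infinity, exp(-2*5/4 t) -> 0, so the stationary variance is sigma^2 / (2 theta) = 5/8.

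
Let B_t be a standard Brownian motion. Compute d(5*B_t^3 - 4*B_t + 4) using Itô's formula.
d(5*B_t^3 - 4*B_t + 4) = (15*B_t) dt + (15*B_t^2 - 4) dB_t

Itô's formula for f(B_t) gives d f(B_t) = f'(B_t) dB_t + (1/2) f''(B_t) dt. Compute derivatives of f(x) = 5*x^3 - 4*x + 4:
  f'(x)  = 15*x^2 - 4
  f''(x) = 30*x
Substitute x = B_t and multiply the f'' term by 1/2:
  drift     = (1/2) * (30*x) evaluated at B_t = 15*B_t
  diffusion = (15*x^2 - 4) evaluated at B_t = 15*B_t^2 - 4
Therefore d(5*B_t^3 - 4*B_t + 4) = (15*B_t) dt + (15*B_t^2 - 4) dB_t.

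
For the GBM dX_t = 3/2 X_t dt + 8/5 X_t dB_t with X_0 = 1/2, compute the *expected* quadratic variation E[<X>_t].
E[<X>_t] = 16*exp(139*t/25)/139 - 16/139

<X>_t = int_0^t ((8/5) * X_s)^2 ds. Taking expectation inside the integral: E[<X>_t] = (8/5)^2 * int_0^t E[X_s^2] ds. For GBM, E[X_s^2] = x_0^2 * exp((2 mu + sigma^2) s). Integrating:
  E[<X>_t] = (8/5)^2 * (1/2)^2 * (exp((2*(3/2) + (8/5)^2) t) - 1) / (2*(3/2) + (8/5)^2)
           = (8/5)^2 * (1/2)^2 * (exp((139/25) t) - 1) / (139/25) = 16*exp(139*t/25)/139 - 16/139.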